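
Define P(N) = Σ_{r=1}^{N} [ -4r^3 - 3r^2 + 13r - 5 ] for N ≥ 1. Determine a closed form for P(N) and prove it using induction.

We claim P(N) = -N(N^3 + 3N^2 - 4N - 1) for all N ≥ 1.
Base case (N = 1): P(1) = 1, and the closed form gives 1. They agree.
Inductive step: suppose the statement holds for some r ≥ 1, so P(r) = r(-r^3 - 3r^2 + 4r + 1).
Then P(r+1) = P(r) + (-4r^3 - 15r^2 - 5r + 1) = (r(-r^3 - 3r^2 + 4r + 1)) + (-4r^3 - 15r^2 - 5r + 1).
Simplifying, P(r+1) = -(r + 1)(r^3 + 6r^2 + 5r - 1) = -(r+1)((r+1)^3 + 3(r+1)^2 - 4(r+1) - 1),
which is the closed form with N = r+1.
This completes the induction.

P(N) = -N(N^3 + 3N^2 - 4N - 1)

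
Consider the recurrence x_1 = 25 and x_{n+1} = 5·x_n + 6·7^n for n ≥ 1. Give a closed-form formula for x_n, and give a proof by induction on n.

Computing the first terms: x_1 = 25, x_2 = 167, x_3 = 1129. This suggests x_n = 4·5^(n - 1) + 3·7^n.
Base step (n = 1): the formula gives 25 = 25 = x_1.
Inductive step: assume the claim holds for n = m, so x_m = 4·5^(m - 1) + 3·7^m.
Then x_{m+1} = 5·x_m + 6·7^m = 5·(4·5^(m - 1) + 3·7^m) + 6·7^m = 4·5^m + 3·7^(m + 1) = 4·5^((m+1) - 1) + 3·7^(m+1),
which is the claimed formula at n = m+1.
By the principle of mathematical induction, the result holds for all n ≥ 1.

x_n = 4·5^(n - 1) + 3·7^n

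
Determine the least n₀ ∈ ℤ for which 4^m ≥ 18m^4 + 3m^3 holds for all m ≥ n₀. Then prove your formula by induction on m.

n₀ = 9

At m = 8: 65536 < 75264, so the inequality fails and n₀ ≥ 9. We prove 4^m ≥ 18m^4 + 3m^3 for all m ≥ 9.
When m = 9: 4^m = 262144 and 18m^4 + 3m^3 = 120285, so 262144 ≥ 120285.
Inductive step: suppose the statement holds for some j ≥ 9, so 4^j ≥ 18j^4 + 3j^3.
Then 4^(j + 1) = 4·(4^j) ≥ 4·(18j^4 + 3j^3).
Also, for j ≥ 9 we have 4·(18j^4 + 3j^3) ≥ 18(j+1)^4 + 3(j+1)^3, since 4·(18j^4 + 3j^3) − (18(j+1)^4 + 3(j+1)^3) = 54j^4 - 63j^3 - 117j^2 - 81j - 21, which is nonnegative for all j ≥ 9.
Combining, 4^(j + 1) ≥ 18(j+1)^4 + 3(j+1)^3.
Hence, by induction on m, the claim holds for every m ≥ 9.
Hence the smallest such n₀ is 9.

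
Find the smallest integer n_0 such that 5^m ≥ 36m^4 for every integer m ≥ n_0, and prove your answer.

At m = 7: 78125 < 86436, so the inequality fails and n_0 ≥ 8. We prove 5^m ≥ 36m^4 for all m ≥ 8.
When m = 8: 5^m = 390625 and 36m^4 = 147456, so 390625 ≥ 147456.
For the inductive step, assume it holds for an arbitrary p ≥ 8, so 5^p ≥ 36p^4.
Then 5^(p + 1) = 5·(5^p) ≥ 5·(36p^4).
Also, for p ≥ 8 we have 5·(36p^4) ≥ 36(p+1)^4, since 5 ≥ (1 + 1/p)^4 for all p ≥ 8.
Combining, 5^(p + 1) ≥ 36(p+1)^4.
Hence, by induction on m, the claim holds for every m ≥ 8.
Hence the smallest such n_0 is 8.

n_0 = 8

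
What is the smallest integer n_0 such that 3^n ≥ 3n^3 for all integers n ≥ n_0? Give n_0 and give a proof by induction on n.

n_0 = 6

At n = 5: 243 < 375, so the inequality fails and n_0 ≥ 6. We prove 3^n ≥ 3n^3 for all n ≥ 6.
For the base case n = 6: 3^n = 729 and 3n^3 = 648, so 729 ≥ 648.
Inductive step: suppose the statement holds for some i ≥ 6, so 3^i ≥ 3i^3.
Then 3^(i + 1) = 3·(3^i) ≥ 3·(3i^3).
Also, for i ≥ 6 we have 3·(3i^3) ≥ 3(i+1)^3, since 3 ≥ (1 + 1/i)^3 for all i ≥ 6.
Combining, 3^(i + 1) ≥ 3(i+1)^3.
By induction, the statement is established for all n ≥ 6.
Hence the smallest such n_0 is 6.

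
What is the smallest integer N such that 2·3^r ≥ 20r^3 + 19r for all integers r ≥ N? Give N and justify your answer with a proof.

N = 8

At r = 7: 4374 < 6993, so the inequality fails and N ≥ 8. We prove 2·3^r ≥ 20r^3 + 19r for all r ≥ 8.
Base case (r = 8): 2·3^r = 13122 and 20r^3 + 19r = 10392, so 13122 ≥ 10392.
For the inductive step, assume it holds for an arbitrary m ≥ 8, so 2·3^m ≥ 20m^3 + 19m.
Then 2·3^(m + 1) = 3·(2·3^m) ≥ 3·(20m^3 + 19m).
Also, for m ≥ 8 we have 3·(20m^3 + 19m) ≥ 20(m+1)^3 + 19(m+1), since 3·(20m^3 + 19m) − (20(m+1)^3 + 19(m+1)) = 40m^3 - 60m^2 - 22m - 39, which is nonnegative for all m ≥ 8.
Combining, 2·3^(m + 1) ≥ 20(m+1)^3 + 19(m+1).
By the principle of mathematical induction, the result holds for all r ≥ 8.
Hence the smallest such N is 8.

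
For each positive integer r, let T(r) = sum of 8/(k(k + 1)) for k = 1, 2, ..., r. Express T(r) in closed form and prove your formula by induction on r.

We claim T(r) = 8r/(r + 1) for all r ≥ 1.
Base step (r = 1): T(1) = 4, and the closed form gives 4. They agree.
Suppose the result is true for r = k, so T(k) = 8k/(k + 1).
Then T(k+1) = T(k) + (8/((k + 1)(k + 2))) = (8k/(k + 1)) + (8/((k + 1)(k + 2))).
Simplifying, T(k+1) = 8(k + 1)/(k + 2) = 8(k+1)/((k+1) + 1),
which is the closed form with r = k+1.
By the principle of mathematical induction, the result holds for all r ≥ 1.

T(r) = 8r/(r + 1)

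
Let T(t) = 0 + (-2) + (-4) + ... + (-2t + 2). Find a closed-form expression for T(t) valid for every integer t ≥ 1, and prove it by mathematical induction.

We claim T(t) = -t(t - 1) for all t ≥ 1.
For the base case t = 1: T(1) = 0, and the closed form gives 0. They agree.
Suppose the result is true for t = p, so T(p) = p(-p + 1).
Then T(p+1) = T(p) + (-2p) = (p(-p + 1)) + (-2p).
Simplifying, T(p+1) = -p(p + 1) = -(p+1)((p+1) - 1),
which is the closed form with t = p+1.
By induction, the statement is established for all t ≥ 1.

T(t) = -t(t - 1)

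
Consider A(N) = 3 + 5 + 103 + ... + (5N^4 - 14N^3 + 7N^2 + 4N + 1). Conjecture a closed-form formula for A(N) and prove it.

We claim A(N) = N(N^4 - N^3 - 3N^2 + 2N + 4) for all N ≥ 1.
Base case (N = 1): A(1) = 3, and the closed form gives 3. They agree.
Inductive step: assume the claim holds for N = r, so A(r) = r(r^4 - r^3 - 3r^2 + 2r + 4).
Then A(r+1) = A(r) + (5r^4 + 6r^3 - 5r^2 - 4r + 3) = (r(r^4 - r^3 - 3r^2 + 2r + 4)) + (5r^4 + 6r^3 - 5r^2 - 4r + 3).
Simplifying, A(r+1) = (r + 1)(r^4 + 3r^3 - 3r + 3) = (r+1)((r+1)^4 - (r+1)^3 - 3(r+1)^2 + 2(r+1) + 4),
which is the closed form with N = r+1.
This completes the induction.

A(N) = N(N^4 - N^3 - 3N^2 + 2N + 4)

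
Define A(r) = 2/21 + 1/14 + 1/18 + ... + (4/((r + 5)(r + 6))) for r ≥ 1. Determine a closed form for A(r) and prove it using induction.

A(r) = 2r/(3(r + 6))

We claim A(r) = 2r/(3(r + 6)) for all r ≥ 1.
When r = 1: A(1) = 2/21, and the closed form gives 2/21. They agree.
Suppose the result is true for r = j, so A(j) = 2j/(3(j + 6)).
Then A(j+1) = A(j) + (4/((j + 6)(j + 7))) = (2j/(3(j + 6))) + (4/((j + 6)(j + 7))).
Simplifying, A(j+1) = 2(j + 1)/(3(j + 7)) = 2(j+1)/(3((j+1) + 6)),
which is the closed form with r = j+1.
By induction, the statement is established for all r ≥ 1.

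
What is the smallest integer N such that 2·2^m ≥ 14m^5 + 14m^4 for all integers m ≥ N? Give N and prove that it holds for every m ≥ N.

At m = 26: 134217728 < 172736928, so the inequality fails and N ≥ 27. We prove 2·2^m ≥ 14m^5 + 14m^4 for all m ≥ 27.
Base case (m = 27): 2·2^m = 268435456 and 14m^5 + 14m^4 = 208324872, so 268435456 ≥ 208324872.
Inductive step: assume the claim holds for m = r, so 2·2^r ≥ 14r^5 + 14r^4.
Then 2·2^(r + 1) = 2·(2·2^r) ≥ 2·(14r^5 + 14r^4).
Also, for r ≥ 27 we have 2·(14r^5 + 14r^4) ≥ 14(r+1)^5 + 14(r+1)^4, since 2·(14r^5 + 14r^4) − (14(r+1)^5 + 14(r+1)^4) = 14r^5 - 56r^4 - 196r^3 - 224r^2 - 126r - 28, which is nonnegative for all r ≥ 27.
Combining, 2·2^(r + 1) ≥ 14(r+1)^5 + 14(r+1)^4.
Hence, by induction on m, the claim holds for every m ≥ 27.
Hence the smallest such N is 27.

N = 27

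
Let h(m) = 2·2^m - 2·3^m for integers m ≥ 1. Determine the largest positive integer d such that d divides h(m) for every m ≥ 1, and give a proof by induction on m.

Computing the first values: h(1) = -2 and h(2) = -10; gcd(-2, -10) = 2, so d ≤ 2.
We prove 2 | 2·2^m - 2·3^m for all m ≥ 1 by induction on m.
For the base case m = 1: h(1) = -2 = 2·(-1), so 2 | h(1).
Inductive step: suppose the statement holds for some k ≥ 1, i.e. 2 | h(k). Then
h(k+1) − 3·h(k) = (2·2^(k+1) - 2·3^(k+1)) − 3·(2·2^k - 2·3^k) = (2)·2^k·(2 − 3) = (-2)·2^k. Since 2 | h(k) by the inductive hypothesis, 2 | 3·h(k); and 2 | -2 since -2 = 2·-1. Therefore 2 | h(k+1).
By the principle of mathematical induction, the result holds for all m ≥ 1.
Therefore the largest such d is 2.

d = 2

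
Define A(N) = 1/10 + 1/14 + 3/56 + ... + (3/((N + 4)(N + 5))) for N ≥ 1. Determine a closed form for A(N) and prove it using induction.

We claim A(N) = 3N/(5(N + 5)) for all N ≥ 1.
Base step (N = 1): A(1) = 1/10, and the closed form gives 1/10. They agree.
Suppose the result is true for N = p, so A(p) = 3p/(5(p + 5)).
Then A(p+1) = A(p) + (3/((p + 5)(p + 6))) = (3p/(5(p + 5))) + (3/((p + 5)(p + 6))).
Simplifying, A(p+1) = 3(p + 1)/(5(p + 6)) = 3(p+1)/(5((p+1) + 5)),
which is the closed form with N = p+1.
By the principle of mathematical induction, the result holds for all N ≥ 1.

A(N) = 3N/(5(N + 5))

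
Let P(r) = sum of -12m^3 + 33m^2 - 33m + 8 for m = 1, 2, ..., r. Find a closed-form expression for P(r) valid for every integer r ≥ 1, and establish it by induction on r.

We claim P(r) = -r(3r^3 - 5r^2 + 3r + 3) for all r ≥ 1.
Base step (r = 1): P(1) = -4, and the closed form gives -4. They agree.
For the inductive step, assume it holds for an arbitrary m ≥ 1, so P(m) = m(-3m^3 + 5m^2 - 3m - 3).
Then P(m+1) = P(m) + (-12m^3 - 3m^2 - 3m - 4) = (m(-3m^3 + 5m^2 - 3m - 3)) + (-12m^3 - 3m^2 - 3m - 4).
Simplifying, P(m+1) = -(m + 1)(3m^3 + 4m^2 + 2m + 4) = -(m+1)(3(m+1)^3 - 5(m+1)^2 + 3(m+1) + 3),
which is the closed form with r = m+1.
This completes the induction.

P(r) = -r(3r^3 - 5r^2 + 3r + 3)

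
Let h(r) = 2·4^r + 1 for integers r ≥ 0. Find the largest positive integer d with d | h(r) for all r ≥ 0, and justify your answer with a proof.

d = 3

Computing the first values: h(0) = 3 and h(1) = 9; gcd(3, 9) = 3, so d ≤ 3.
We prove 3 | 2·4^r + 1 for all r ≥ 0 by induction on r.
For the base case r = 0: h(0) = 3 = 3·(1), so 3 | h(0).
For the inductive step, assume it holds for an arbitrary i ≥ 0, i.e. 3 | h(i). Then
h(i+1) = 2·4^(i+1) + 1 = 4·(2·4^i + 1) - 3 = 4·h(i) - 3. The first term is divisible by 3 by the inductive hypothesis, and -3 is divisible by 3. Hence 3 | h(i+1).
By the principle of mathematical induction, the result holds for all r ≥ 0.
Therefore the largest such d is 3.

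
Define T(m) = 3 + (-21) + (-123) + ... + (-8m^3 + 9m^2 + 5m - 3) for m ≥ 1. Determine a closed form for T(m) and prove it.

T(m) = -m(2m^3 + m^2 - 5m - 1)

We claim T(m) = -m(2m^3 + m^2 - 5m - 1) for all m ≥ 1.
For the base case m = 1: T(1) = 3, and the closed form gives 3. They agree.
Suppose the result is true for m = p, so T(p) = p(-2p^3 - p^2 + 5p + 1).
Then T(p+1) = T(p) + (-8p^3 - 15p^2 - p + 3) = (p(-2p^3 - p^2 + 5p + 1)) + (-8p^3 - 15p^2 - p + 3).
Simplifying, T(p+1) = -(p + 1)(2p^3 + 7p^2 + 3p - 3) = -(p+1)(2(p+1)^3 + (p+1)^2 - 5(p+1) - 1),
which is the closed form with m = p+1.
By the principle of mathematical induction, the result holds for all m ≥ 1.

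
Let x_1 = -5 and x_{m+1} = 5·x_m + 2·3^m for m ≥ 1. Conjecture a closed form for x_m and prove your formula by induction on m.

x_m = -3^m - 2·5^(m - 1)

Computing the first terms: x_1 = -5, x_2 = -19, x_3 = -77. This suggests x_m = -3^m - 2·5^(m - 1).
For the base case m = 1: the formula gives -5 = -5 = x_1.
Inductive step: suppose the statement holds for some i ≥ 1, so x_i = -3^i - 2·5^(i - 1).
Then x_{i+1} = 5·x_i + 2·3^i = 5·(-3^i - 2·5^(i - 1)) + 2·3^i = -3^(i + 1) - 2·5^i = -3^(i+1) - 2·5^((i+1) - 1),
which is the claimed formula at m = i+1.
By induction, the statement is established for all m ≥ 1.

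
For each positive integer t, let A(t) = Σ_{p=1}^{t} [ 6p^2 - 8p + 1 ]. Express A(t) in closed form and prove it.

We claim A(t) = t(2t^2 - t - 2) for all t ≥ 1.
When t = 1: A(1) = -1, and the closed form gives -1. They agree.
Suppose the result is true for t = p, so A(p) = p(2p^2 - p - 2).
Then A(p+1) = A(p) + (6p^2 + 4p - 1) = (p(2p^2 - p - 2)) + (6p^2 + 4p - 1).
Simplifying, A(p+1) = (p + 1)(2p^2 + 3p - 1) = (p+1)(2(p+1)^2 - (p+1) - 2),
which is the closed form with t = p+1.
By induction, the statement is established for all t ≥ 1.

A(t) = t(2t^2 - t - 2)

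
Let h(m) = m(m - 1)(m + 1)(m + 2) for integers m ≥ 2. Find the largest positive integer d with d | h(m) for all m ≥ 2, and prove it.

Computing the first values: h(2) = 24 and h(3) = 120; gcd(24, 120) = 24, so d ≤ 24.
We prove 24 | m(m - 1)(m + 1)(m + 2) for all m ≥ 2 by induction on m.
Base step (m = 2): h(2) = 24 = 24·(1), so 24 | h(2).
Inductive step: assume the claim holds for m = i, i.e. 24 | h(i). Then
h(i+1) − h(i) = i·(i+1)·(i+2)·(i+3) − (i-1)·i·(i+1)·(i+2) = i·(i+1)·(i+2)·[(i+3) − (i-1)] = 4·i·(i+1)·(i+2). The product of 3 consecutive integers is divisible by (3)! = 6, so h(i+1) − h(i) is divisible by 4·6 = 24. By the inductive hypothesis 24 | h(i), hence 24 | h(i+1).
Hence, by induction on m, the claim holds for every m ≥ 2.
Therefore the largest such d is 24.

d = 24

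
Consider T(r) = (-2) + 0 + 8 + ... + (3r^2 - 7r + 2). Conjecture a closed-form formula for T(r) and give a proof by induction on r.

We claim T(r) = r(r^2 - 2r - 1) for all r ≥ 1.
Base case (r = 1): T(1) = -2, and the closed form gives -2. They agree.
Inductive step: assume the claim holds for r = m, so T(m) = m(m^2 - 2m - 1).
Then T(m+1) = T(m) + (3m^2 - m - 2) = (m(m^2 - 2m - 1)) + (3m^2 - m - 2).
Simplifying, T(m+1) = (m + 1)(m^2 - 2) = (m+1)((m+1)^2 - 2(m+1) - 1),
which is the closed form with r = m+1.
Hence, by induction on r, the claim holds for every r ≥ 1.

T(r) = r(r^2 - 2r - 1)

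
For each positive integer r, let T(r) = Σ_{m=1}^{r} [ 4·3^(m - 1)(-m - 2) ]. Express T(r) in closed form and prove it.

We claim T(r) = -3^r(2r + 3) + 3 for all r ≥ 1.
For the base case r = 1: T(1) = -12, and the closed form gives -12. They agree.
Inductive step: assume the claim holds for r = m, so T(m) = -3^m(2m + 3) + 3.
Then T(m+1) = T(m) + (4·3^m(-m - 3)) = (-3^m(2m + 3) + 3) + (4·3^m(-m - 3)).
Simplifying, T(m+1) = -6·3^m·m - 15·3^m + 3 = -3^(m+1)(2(m+1) + 3) + 3,
which is the closed form with r = m+1.
Hence, by induction on r, the claim holds for every r ≥ 1.

T(r) = -3^r(2r + 3) + 3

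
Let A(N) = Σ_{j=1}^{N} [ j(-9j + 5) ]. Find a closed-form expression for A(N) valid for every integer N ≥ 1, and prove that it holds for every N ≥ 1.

We claim A(N) = -N(N + 1)(3N - 1) for all N ≥ 1.
When N = 1: A(1) = -4, and the closed form gives -4. They agree.
Inductive step: assume the claim holds for N = j, so A(j) = j(-3j^2 - 2j + 1).
Then A(j+1) = A(j) + (-(j + 1)(9j + 4)) = (j(-3j^2 - 2j + 1)) + (-(j + 1)(9j + 4)).
Simplifying, A(j+1) = -(j + 1)(j + 2)(3j + 2) = -(j+1)((j+1) + 1)(3(j+1) - 1),
which is the closed form with N = j+1.
By induction, the statement is established for all N ≥ 1.

A(N) = -N(N + 1)(3N - 1)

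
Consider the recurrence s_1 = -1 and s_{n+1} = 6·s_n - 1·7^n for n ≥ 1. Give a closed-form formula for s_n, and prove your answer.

s_n = 6^n - 7^n

Computing the first terms: s_1 = -1, s_2 = -13, s_3 = -127. This suggests s_n = 6^n - 7^n.
Base step (n = 1): the formula gives -1 = -1 = s_1.
Inductive step: assume the claim holds for n = m, so s_m = 6^m - 7^m.
Then s_{m+1} = 6·s_m - 1·7^m = 6·(6^m - 7^m) - 1·7^m = 6^(m + 1) - 7^(m + 1),
which is the claimed formula at n = m+1.
Hence, by induction on n, the claim holds for every n ≥ 1.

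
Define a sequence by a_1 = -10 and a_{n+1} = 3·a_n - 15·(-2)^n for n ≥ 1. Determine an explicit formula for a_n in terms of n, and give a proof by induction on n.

a_n = 3(-2)^n - 4·3^(n - 1)

Computing the first terms: a_1 = -10, a_2 = 0, a_3 = -60. This suggests a_n = 3(-2)^n - 4·3^(n - 1).
Base case (n = 1): the formula gives -10 = -10 = a_1.
For the inductive step, assume it holds for an arbitrary i ≥ 1, so a_i = 3(-2)^i - 4·3^(i - 1).
Then a_{i+1} = 3·a_i - 15·(-2)^i = 3·(3(-2)^i - 4·3^(i - 1)) - 15·(-2)^i = 3(-2)^(i + 1) - 4·3^i = 3(-2)^(i+1) - 4·3^((i+1) - 1),
which is the claimed formula at n = i+1.
By the principle of mathematical induction, the result holds for all n ≥ 1.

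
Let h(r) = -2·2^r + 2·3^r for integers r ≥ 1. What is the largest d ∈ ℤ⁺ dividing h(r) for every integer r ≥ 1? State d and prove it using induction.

d = 2

Computing the first values: h(1) = 2 and h(2) = 10; gcd(2, 10) = 2, so d ≤ 2.
We prove 2 | -2·2^r + 2·3^r for all r ≥ 1 by induction on r.
For the base case r = 1: h(1) = 2 = 2·(1), so 2 | h(1).
For the inductive step, assume it holds for an arbitrary i ≥ 1, i.e. 2 | h(i). Then
h(i+1) − 3·h(i) = (-2·2^(i+1) + 2·3^(i+1)) − 3·(-2·2^i + 2·3^i) = (-2)·2^i·(2 − 3) = (2)·2^i. Since 2 | h(i) by the inductive hypothesis, 2 | 3·h(i); and 2 | 2 since 2 = 2·1. Therefore 2 | h(i+1).
This completes the induction.
Therefore the largest such d is 2.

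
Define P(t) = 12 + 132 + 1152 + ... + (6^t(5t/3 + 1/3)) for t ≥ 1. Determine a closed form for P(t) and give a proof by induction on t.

We claim P(t) = 2·6^t·t for all t ≥ 1.
When t = 1: P(1) = 12, and the closed form gives 12. They agree.
Inductive step: suppose the statement holds for some i ≥ 1, so P(i) = 2·6^i·i.
Then P(i+1) = P(i) + (6^i(10i + 12)) = (2·6^i·i) + (6^i(10i + 12)).
Simplifying, P(i+1) = 12·6^i(i + 1) = 2·6^(i+1)·(i+1),
which is the closed form with t = i+1.
By the principle of mathematical induction, the result holds for all t ≥ 1.

P(t) = 2·6^t·t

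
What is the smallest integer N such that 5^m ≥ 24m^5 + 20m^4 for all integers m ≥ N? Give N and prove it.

N = 9

At m = 8: 390625 < 868352, so the inequality fails and N ≥ 9. We prove 5^m ≥ 24m^5 + 20m^4 for all m ≥ 9.
For the base case m = 9: 5^m = 1953125 and 24m^5 + 20m^4 = 1548396, so 1953125 ≥ 1548396.
For the inductive step, assume it holds for an arbitrary r ≥ 9, so 5^r ≥ 24r^5 + 20r^4.
Then 5^(r + 1) = 5·(5^r) ≥ 5·(24r^5 + 20r^4).
Also, for r ≥ 9 we have 5·(24r^5 + 20r^4) ≥ 24(r+1)^5 + 20(r+1)^4, since 5·(24r^5 + 20r^4) − (24(r+1)^5 + 20(r+1)^4) = 96r^5 - 40r^4 - 320r^3 - 360r^2 - 200r - 44, which is nonnegative for all r ≥ 9.
Combining, 5^(r + 1) ≥ 24(r+1)^5 + 20(r+1)^4.
By the principle of mathematical induction, the result holds for all m ≥ 9.
Hence the smallest such N is 9.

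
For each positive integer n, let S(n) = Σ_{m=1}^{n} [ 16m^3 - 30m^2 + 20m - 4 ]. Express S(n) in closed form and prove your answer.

We claim S(n) = n(4n^3 - 2n^2 - n + 1) for all n ≥ 1.
Base case (n = 1): S(1) = 2, and the closed form gives 2. They agree.
Suppose the result is true for n = m, so S(m) = m(4m^3 - 2m^2 - m + 1).
Then S(m+1) = S(m) + (16m^3 + 18m^2 + 8m + 2) = (m(4m^3 - 2m^2 - m + 1)) + (16m^3 + 18m^2 + 8m + 2).
Simplifying, S(m+1) = (m + 1)(4m^3 + 10m^2 + 7m + 2) = (m+1)(4(m+1)^3 - 2(m+1)^2 - (m+1) + 1),
which is the closed form with n = m+1.
This completes the induction.

S(n) = n(4n^3 - 2n^2 - n + 1)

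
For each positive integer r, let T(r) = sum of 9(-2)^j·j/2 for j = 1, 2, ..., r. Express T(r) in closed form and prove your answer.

We claim T(r) = (-2)^r(3r + 1) - 1 for all r ≥ 1.
For the base case r = 1: T(1) = -9, and the closed form gives -9. They agree.
Inductive step: suppose the statement holds for some j ≥ 1, so T(j) = (-2)^j(3j + 1) - 1.
Then T(j+1) = T(j) + (9(-2)^j(-j - 1)) = ((-2)^j(3j + 1) - 1) + (9(-2)^j(-j - 1)).
Simplifying, T(j+1) = -6(-2)^j·j - 8(-2)^j - 1 = (-2)^(j+1)(3(j+1) + 1) - 1,
which is the closed form with r = j+1.
This completes the induction.

T(r) = (-2)^r(3r + 1) - 1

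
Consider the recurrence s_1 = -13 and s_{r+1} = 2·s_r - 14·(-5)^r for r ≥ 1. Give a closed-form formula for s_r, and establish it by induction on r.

Computing the first terms: s_1 = -13, s_2 = 44, s_3 = -262. This suggests s_r = 2(-5)^r - 3·2^(r - 1).
When r = 1: the formula gives -13 = -13 = s_1.
Suppose the result is true for r = m, so s_m = 2(-5)^m - 3·2^(m - 1).
Then s_{m+1} = 2·s_m - 14·(-5)^m = 2·(2(-5)^m - 3·2^(m - 1)) - 14·(-5)^m = 2(-5)^(m + 1) - 3·2^m = 2(-5)^(m+1) - 3·2^((m+1) - 1),
which is the claimed formula at r = m+1.
By induction, the statement is established for all r ≥ 1.

s_r = 2(-5)^r - 3·2^(r - 1)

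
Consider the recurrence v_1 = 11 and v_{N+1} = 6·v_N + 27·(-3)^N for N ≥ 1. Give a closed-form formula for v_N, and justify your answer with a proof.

v_N = (-3)^(N + 1) + 2·6^(N - 1)

Computing the first terms: v_1 = 11, v_2 = -15, v_3 = 153. This suggests v_N = (-3)^(N + 1) + 2·6^(N - 1).
When N = 1: the formula gives 11 = 11 = v_1.
Suppose the result is true for N = j, so v_j = (-3)^(j + 1) + 2·6^(j - 1).
Then v_{j+1} = 6·v_j + 27·(-3)^j = 6·((-3)^(j + 1) + 2·6^(j - 1)) + 27·(-3)^j = (-3)^(j + 2) + 2·6^j = (-3)^((j+1) + 1) + 2·6^((j+1) - 1),
which is the claimed formula at N = j+1.
This completes the induction.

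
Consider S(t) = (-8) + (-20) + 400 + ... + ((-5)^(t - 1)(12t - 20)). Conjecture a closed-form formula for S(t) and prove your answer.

We claim S(t) = (-5)^t(-2t + 3) - 3 for all t ≥ 1.
When t = 1: S(1) = -8, and the closed form gives -8. They agree.
Inductive step: suppose the statement holds for some k ≥ 1, so S(k) = (-5)^k(-2k + 3) - 3.
Then S(k+1) = S(k) + ((-5)^k(12k - 8)) = ((-5)^k(-2k + 3) - 3) + ((-5)^k(12k - 8)).
Simplifying, S(k+1) = 10(-5)^k·k - 5(-5)^k - 3 = (-5)^(k+1)(-2(k+1) + 3) - 3,
which is the closed form with t = k+1.
By induction, the statement is established for all t ≥ 1.

S(t) = (-5)^t(-2t + 3) - 3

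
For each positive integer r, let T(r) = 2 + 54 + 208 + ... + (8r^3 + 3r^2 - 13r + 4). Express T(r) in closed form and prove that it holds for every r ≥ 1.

We claim T(r) = r(2r^3 + 5r^2 - 3r - 2) for all r ≥ 1.
Base step (r = 1): T(1) = 2, and the closed form gives 2. They agree.
For the inductive step, assume it holds for an arbitrary m ≥ 1, so T(m) = m(2m^3 + 5m^2 - 3m - 2).
Then T(m+1) = T(m) + (8m^3 + 27m^2 + 17m + 2) = (m(2m^3 + 5m^2 - 3m - 2)) + (8m^3 + 27m^2 + 17m + 2).
Simplifying, T(m+1) = (m + 1)(2m^3 + 11m^2 + 13m + 2) = (m+1)(2(m+1)^3 + 5(m+1)^2 - 3(m+1) - 2),
which is the closed form with r = m+1.
By the principle of mathematical induction, the result holds for all r ≥ 1.

T(r) = r(2r^3 + 5r^2 - 3r - 2)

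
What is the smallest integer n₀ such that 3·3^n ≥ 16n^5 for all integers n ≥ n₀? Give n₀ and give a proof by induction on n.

n₀ = 14

At n = 13: 4782969 < 5940688, so the inequality fails and n₀ ≥ 14. We prove 3·3^n ≥ 16n^5 for all n ≥ 14.
Base case (n = 14): 3·3^n = 14348907 and 16n^5 = 8605184, so 14348907 ≥ 8605184.
For the inductive step, assume it holds for an arbitrary k ≥ 14, so 3·3^k ≥ 16k^5.
Then 3·3^(k + 1) = 3·(3·3^k) ≥ 3·(16k^5).
Also, for k ≥ 14 we have 3·(16k^5) ≥ 16(k+1)^5, since 3 ≥ (1 + 1/k)^5 for all k ≥ 14.
Combining, 3·3^(k + 1) ≥ 16(k+1)^5.
Hence, by induction on n, the claim holds for every n ≥ 14.
Hence the smallest such n₀ is 14.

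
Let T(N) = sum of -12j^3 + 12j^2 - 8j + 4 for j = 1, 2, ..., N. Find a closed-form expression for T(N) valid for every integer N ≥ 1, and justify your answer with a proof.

We claim T(N) = -N(3N^3 + 2N^2 + N - 2) for all N ≥ 1.
Base case (N = 1): T(1) = -4, and the closed form gives -4. They agree.
Suppose the result is true for N = j, so T(j) = j(-3j^3 - 2j^2 - j + 2).
Then T(j+1) = T(j) + (-12j^3 - 24j^2 - 20j - 4) = (j(-3j^3 - 2j^2 - j + 2)) + (-12j^3 - 24j^2 - 20j - 4).
Simplifying, T(j+1) = -(j + 1)(3j^3 + 11j^2 + 14j + 4) = -(j+1)(3(j+1)^3 + 2(j+1)^2 + (j+1) - 2),
which is the closed form with N = j+1.
By induction, the statement is established for all N ≥ 1.

T(N) = -N(3N^3 + 2N^2 + N - 2)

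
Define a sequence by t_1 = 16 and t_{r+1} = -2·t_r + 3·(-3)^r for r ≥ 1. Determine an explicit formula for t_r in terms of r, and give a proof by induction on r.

t_r = 7(-2)^(r - 1) + (-3)^(r + 1)

Computing the first terms: t_1 = 16, t_2 = -41, t_3 = 109. This suggests t_r = 7(-2)^(r - 1) + (-3)^(r + 1).
Base case (r = 1): the formula gives 16 = 16 = t_1.
Inductive step: suppose the statement holds for some j ≥ 1, so t_j = 7(-2)^(j - 1) + (-3)^(j + 1).
Then t_{j+1} = -2·t_j + 3·(-3)^j = -2·(7(-2)^(j - 1) + (-3)^(j + 1)) + 3·(-3)^j = 7(-2)^j + (-3)^(j + 2) = 7(-2)^((j+1) - 1) + (-3)^((j+1) + 1),
which is the claimed formula at r = j+1.
By the principle of mathematical induction, the result holds for all r ≥ 1.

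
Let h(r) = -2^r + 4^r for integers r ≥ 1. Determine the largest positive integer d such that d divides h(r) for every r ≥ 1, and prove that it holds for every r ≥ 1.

Computing the first values: h(1) = 2 and h(2) = 12; gcd(2, 12) = 2, so d ≤ 2.
We prove 2 | -2^r + 4^r for all r ≥ 1 by induction on r.
For the base case r = 1: h(1) = 2 = 2·(1), so 2 | h(1).
For the inductive step, assume it holds for an arbitrary p ≥ 1, i.e. 2 | h(p). Then
4^{p+1} − 2^{p+1} = 4·4^p − 2·2^p = 4·(4^p − 2^p) + (2)·2^p. The first term is divisible by 2 by the inductive hypothesis, and the second term (2)·2^p is divisible by 2 since 2 | 2. Hence 2 | h(p+1).
By induction, the statement is established for all r ≥ 1.
Therefore the largest such d is 2.

d = 2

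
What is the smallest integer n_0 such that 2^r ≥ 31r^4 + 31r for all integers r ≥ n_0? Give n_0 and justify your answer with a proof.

At r = 23: 8388608 < 8675784, so the inequality fails and n_0 ≥ 24. We prove 2^r ≥ 31r^4 + 31r for all r ≥ 24.
Base case (r = 24): 2^r = 16777216 and 31r^4 + 31r = 10285800, so 16777216 ≥ 10285800.
Inductive step: assume the claim holds for r = i, so 2^i ≥ 31i^4 + 31i.
Then 2^(i + 1) = 2·(2^i) ≥ 2·(31i^4 + 31i).
Also, for i ≥ 24 we have 2·(31i^4 + 31i) ≥ 31(i+1)^4 + 31(i+1), since 2·(31i^4 + 31i) − (31(i+1)^4 + 31(i+1)) = 31i^4 - 124i^3 - 186i^2 - 93i - 62, which is nonnegative for all i ≥ 24.
Combining, 2^(i + 1) ≥ 31(i+1)^4 + 31(i+1).
By induction, the statement is established for all r ≥ 24.
Hence the smallest such n_0 is 24.

n_0 = 24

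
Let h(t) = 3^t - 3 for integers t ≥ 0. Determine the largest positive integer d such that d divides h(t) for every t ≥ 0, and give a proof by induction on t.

Computing the first values: h(0) = -2 and h(1) = 0; gcd(-2, 0) = 2, so d ≤ 2.
We prove 2 | 3^t - 3 for all t ≥ 0 by induction on t.
For the base case t = 0: h(0) = -2 = 2·(-1), so 2 | h(0).
Inductive step: assume the claim holds for t = i, i.e. 2 | h(i). Then
h(i+1) = 3^(i+1) - 3 = 3·(3^i - 3) + 6 = 3·h(i) + 6. The first term is divisible by 2 by the inductive hypothesis, and 6 is divisible by 2. Hence 2 | h(i+1).
By the principle of mathematical induction, the result holds for all t ≥ 0.
Therefore the largest such d is 2.

d = 2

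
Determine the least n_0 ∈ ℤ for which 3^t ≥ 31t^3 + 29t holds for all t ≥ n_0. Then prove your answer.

At t = 9: 19683 < 22860, so the inequality fails and n_0 ≥ 10. We prove 3^t ≥ 31t^3 + 29t for all t ≥ 10.
When t = 10: 3^t = 59049 and 31t^3 + 29t = 31290, so 59049 ≥ 31290.
For the inductive step, assume it holds for an arbitrary m ≥ 10, so 3^m ≥ 31m^3 + 29m.
Then 3^(m + 1) = 3·(3^m) ≥ 3·(31m^3 + 29m).
Also, for m ≥ 10 we have 3·(31m^3 + 29m) ≥ 31(m+1)^3 + 29(m+1), since 3·(31m^3 + 29m) − (31(m+1)^3 + 29(m+1)) = 62m^3 - 93m^2 - 35m - 60, which is nonnegative for all m ≥ 10.
Combining, 3^(m + 1) ≥ 31(m+1)^3 + 29(m+1).
This completes the induction.
Hence the smallest such n_0 is 10.

n_0 = 10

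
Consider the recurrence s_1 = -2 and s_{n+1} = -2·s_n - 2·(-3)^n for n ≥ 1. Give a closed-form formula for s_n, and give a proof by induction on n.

Computing the first terms: s_1 = -2, s_2 = 10, s_3 = -38. This suggests s_n = (-2)^(n + 1) + 2(-3)^n.
Base case (n = 1): the formula gives -2 = -2 = s_1.
Inductive step: suppose the statement holds for some k ≥ 1, so s_k = (-2)^(k + 1) + 2(-3)^k.
Then s_{k+1} = -2·s_k - 2·(-3)^k = -2·((-2)^(k + 1) + 2(-3)^k) - 2·(-3)^k = (-2)^(k + 2) + 2(-3)^(k + 1) = (-2)^((k+1) + 1) + 2(-3)^(k+1),
which is the claimed formula at n = k+1.
By induction, the statement is established for all n ≥ 1.

s_n = (-2)^(n + 1) + 2(-3)^n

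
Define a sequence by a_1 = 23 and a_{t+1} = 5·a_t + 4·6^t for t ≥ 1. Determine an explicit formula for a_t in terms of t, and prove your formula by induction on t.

Computing the first terms: a_1 = 23, a_2 = 139, a_3 = 839. This suggests a_t = -5^(t - 1) + 4·6^t.
Base case (t = 1): the formula gives 23 = 23 = a_1.
Inductive step: suppose the statement holds for some r ≥ 1, so a_r = -5^(r - 1) + 4·6^r.
Then a_{r+1} = 5·a_r + 4·6^r = 5·(-5^(r - 1) + 4·6^r) + 4·6^r = -5^r + 4·6^(r + 1) = -5^((r+1) - 1) + 4·6^(r+1),
which is the claimed formula at t = r+1.
This completes the induction.

a_t = -5^(t - 1) + 4·6^t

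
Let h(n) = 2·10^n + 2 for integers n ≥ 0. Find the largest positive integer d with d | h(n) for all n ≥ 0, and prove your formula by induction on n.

Computing the first values: h(0) = 4 and h(1) = 22; gcd(4, 22) = 2, so d ≤ 2.
We prove 2 | 2·10^n + 2 for all n ≥ 0 by induction on n.
Base case (n = 0): h(0) = 4 = 2·(2), so 2 | h(0).
For the inductive step, assume it holds for an arbitrary r ≥ 0, i.e. 2 | h(r). Then
h(r+1) = 2·10^(r+1) + 2 = 10·(2·10^r + 2) - 18 = 10·h(r) - 18. The first term is divisible by 2 by the inductive hypothesis, and -18 is divisible by 2. Hence 2 | h(r+1).
By induction, the statement is established for all n ≥ 0.
Therefore the largest such d is 2.

d = 2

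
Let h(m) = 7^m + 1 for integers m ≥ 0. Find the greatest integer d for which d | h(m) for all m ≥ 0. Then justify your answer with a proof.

d = 2

Computing the first values: h(0) = 2 and h(1) = 8; gcd(2, 8) = 2, so d ≤ 2.
We prove 2 | 7^m + 1 for all m ≥ 0 by induction on m.
For the base case m = 0: h(0) = 2 = 2·(1), so 2 | h(0).
Inductive step: suppose the statement holds for some i ≥ 0, i.e. 2 | h(i). Then
h(i+1) = 7^(i+1) + 1 = 7·(7^i + 1) - 6 = 7·h(i) - 6. The first term is divisible by 2 by the inductive hypothesis, and -6 is divisible by 2. Hence 2 | h(i+1).
By induction, the statement is established for all m ≥ 0.
Therefore the largest such d is 2.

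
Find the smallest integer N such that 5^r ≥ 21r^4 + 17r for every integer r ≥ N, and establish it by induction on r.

At r = 6: 15625 < 27318, so the inequality fails and N ≥ 7. We prove 5^r ≥ 21r^4 + 17r for all r ≥ 7.
For the base case r = 7: 5^r = 78125 and 21r^4 + 17r = 50540, so 78125 ≥ 50540.
Inductive step: suppose the statement holds for some j ≥ 7, so 5^j ≥ 21j^4 + 17j.
Then 5^(j + 1) = 5·(5^j) ≥ 5·(21j^4 + 17j).
Also, for j ≥ 7 we have 5·(21j^4 + 17j) ≥ 21(j+1)^4 + 17(j+1), since 5·(21j^4 + 17j) − (21(j+1)^4 + 17(j+1)) = 84j^4 - 84j^3 - 126j^2 - 16j - 38, which is nonnegative for all j ≥ 7.
Combining, 5^(j + 1) ≥ 21(j+1)^4 + 17(j+1).
Hence, by induction on r, the claim holds for every r ≥ 7.
Hence the smallest such N is 7.

N = 7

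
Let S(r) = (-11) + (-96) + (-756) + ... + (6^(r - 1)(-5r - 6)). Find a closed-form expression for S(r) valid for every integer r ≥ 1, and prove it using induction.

S(r) = -6^r(r + 1) + 1

We claim S(r) = -6^r(r + 1) + 1 for all r ≥ 1.
Base case (r = 1): S(1) = -11, and the closed form gives -11. They agree.
Suppose the result is true for r = p, so S(p) = -6^p(p + 1) + 1.
Then S(p+1) = S(p) + (6^p(-5p - 11)) = (-6^p(p + 1) + 1) + (6^p(-5p - 11)).
Simplifying, S(p+1) = -6·6^p·p - 12·6^p + 1 = -6^(p+1)((p+1) + 1) + 1,
which is the closed form with r = p+1.
Hence, by induction on r, the claim holds for every r ≥ 1.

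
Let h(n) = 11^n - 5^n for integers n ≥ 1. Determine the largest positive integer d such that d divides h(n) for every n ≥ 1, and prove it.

d = 6

Computing the first values: h(1) = 6 and h(2) = 96; gcd(6, 96) = 6, so d ≤ 6.
We prove 6 | 11^n - 5^n for all n ≥ 1 by induction on n.
For the base case n = 1: h(1) = 6 = 6·(1), so 6 | h(1).
Suppose the result is true for n = m, i.e. 6 | h(m). Then
11^{m+1} − 5^{m+1} = 11·11^m − 5·5^m = 11·(11^m − 5^m) + (6)·5^m. The first term is divisible by 6 by the inductive hypothesis, and the second term (6)·5^m is divisible by 6 since 6 | 6. Hence 6 | h(m+1).
By the principle of mathematical induction, the result holds for all n ≥ 1.
Therefore the largest such d is 6.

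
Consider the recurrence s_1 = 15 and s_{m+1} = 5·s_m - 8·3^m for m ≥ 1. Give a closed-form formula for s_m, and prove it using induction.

s_m = 4·3^m + 3·5^(m - 1)

Computing the first terms: s_1 = 15, s_2 = 51, s_3 = 183. This suggests s_m = 4·3^m + 3·5^(m - 1).
Base step (m = 1): the formula gives 15 = 15 = s_1.
Suppose the result is true for m = i, so s_i = 4·3^i + 3·5^(i - 1).
Then s_{i+1} = 5·s_i - 8·3^i = 5·(4·3^i + 3·5^(i - 1)) - 8·3^i = 4·3^(i + 1) + 3·5^i = 4·3^(i+1) + 3·5^((i+1) - 1),
which is the claimed formula at m = i+1.
Hence, by induction on m, the claim holds for every m ≥ 1.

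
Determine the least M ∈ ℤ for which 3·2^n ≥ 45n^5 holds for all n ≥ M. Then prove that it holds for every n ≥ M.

At n = 27: 402653184 < 645700815, so the inequality fails and M ≥ 28. We prove 3·2^n ≥ 45n^5 for all n ≥ 28.
For the base case n = 28: 3·2^n = 805306368 and 45n^5 = 774466560, so 805306368 ≥ 774466560.
Inductive step: assume the claim holds for n = p, so 3·2^p ≥ 45p^5.
Then 3·2^(p + 1) = 2·(3·2^p) ≥ 2·(45p^5).
Also, for p ≥ 28 we have 2·(45p^5) ≥ 45(p+1)^5, since 2 ≥ (1 + 1/p)^5 for all p ≥ 28.
Combining, 3·2^(p + 1) ≥ 45(p+1)^5.
By the principle of mathematical induction, the result holds for all n ≥ 28.
Hence the smallest such M is 28.

M = 28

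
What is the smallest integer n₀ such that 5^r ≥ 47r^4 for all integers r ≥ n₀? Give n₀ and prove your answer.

n₀ = 8

At r = 7: 78125 < 112847, so the inequality fails and n₀ ≥ 8. We prove 5^r ≥ 47r^4 for all r ≥ 8.
Base step (r = 8): 5^r = 390625 and 47r^4 = 192512, so 390625 ≥ 192512.
Suppose the result is true for r = j, so 5^j ≥ 47j^4.
Then 5^(j + 1) = 5·(5^j) ≥ 5·(47j^4).
Also, for j ≥ 8 we have 5·(47j^4) ≥ 47(j+1)^4, since 5 ≥ (1 + 1/j)^4 for all j ≥ 8.
Combining, 5^(j + 1) ≥ 47(j+1)^4.
This completes the induction.
Hence the smallest such n₀ is 8.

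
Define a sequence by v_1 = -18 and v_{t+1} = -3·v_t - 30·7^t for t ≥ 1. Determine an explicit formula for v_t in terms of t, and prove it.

v_t = -(-3)^t - 3·7^t

Computing the first terms: v_1 = -18, v_2 = -156, v_3 = -1002. This suggests v_t = -(-3)^t - 3·7^t.
When t = 1: the formula gives -18 = -18 = v_1.
For the inductive step, assume it holds for an arbitrary j ≥ 1, so v_j = -(-3)^j - 3·7^j.
Then v_{j+1} = -3·v_j - 30·7^j = -3·(-(-3)^j - 3·7^j) - 30·7^j = -(-3)^(j + 1) - 3·7^(j + 1),
which is the claimed formula at t = j+1.
Hence, by induction on t, the claim holds for every t ≥ 1.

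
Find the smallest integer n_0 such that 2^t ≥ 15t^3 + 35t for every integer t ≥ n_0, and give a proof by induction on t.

At t = 15: 32768 < 51150, so the inequality fails and n_0 ≥ 16. We prove 2^t ≥ 15t^3 + 35t for all t ≥ 16.
For the base case t = 16: 2^t = 65536 and 15t^3 + 35t = 62000, so 65536 ≥ 62000.
Inductive step: assume the claim holds for t = r, so 2^r ≥ 15r^3 + 35r.
Then 2^(r + 1) = 2·(2^r) ≥ 2·(15r^3 + 35r).
Also, for r ≥ 16 we have 2·(15r^3 + 35r) ≥ 15(r+1)^3 + 35(r+1), since 2·(15r^3 + 35r) − (15(r+1)^3 + 35(r+1)) = 15r^3 - 45r^2 - 10r - 50, which is nonnegative for all r ≥ 16.
Combining, 2^(r + 1) ≥ 15(r+1)^3 + 35(r+1).
By the principle of mathematical induction, the result holds for all t ≥ 16.
Hence the smallest such n_0 is 16.

n_0 = 16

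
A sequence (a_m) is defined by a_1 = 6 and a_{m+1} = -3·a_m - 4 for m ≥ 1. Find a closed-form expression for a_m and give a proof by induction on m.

a_m = 7(-3)^(m - 1) - 1

Computing the first terms: a_1 = 6, a_2 = -22, a_3 = 62. This suggests a_m = 7(-3)^(m - 1) - 1.
Base step (m = 1): the formula gives 6 = 6 = a_1.
Inductive step: suppose the statement holds for some p ≥ 1, so a_p = 7(-3)^(p - 1) - 1.
Then a_{p+1} = -3·a_p - 4 = -3·(7(-3)^(p - 1) - 1) - 4 = 7(-3)^p - 1 = 7(-3)^((p+1) - 1) - 1,
which is the claimed formula at m = p+1.
This completes the induction.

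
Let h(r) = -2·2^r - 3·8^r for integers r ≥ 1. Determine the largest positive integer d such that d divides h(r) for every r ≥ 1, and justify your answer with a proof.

Computing the first values: h(1) = -28 and h(2) = -200; gcd(-28, -200) = 4, so d ≤ 4.
We prove 4 | -2·2^r - 3·8^r for all r ≥ 1 by induction on r.
Base step (r = 1): h(1) = -28 = 4·(-7), so 4 | h(1).
Inductive step: assume the claim holds for r = k, i.e. 4 | h(k). Then
h(k+1) − 8·h(k) = (-2·2^(k+1) - 3·8^(k+1)) − 8·(-2·2^k - 3·8^k) = (-2)·2^k·(2 − 8) = (12)·2^k. Since 4 | h(k) by the inductive hypothesis, 4 | 8·h(k); and 4 | 12 since 12 = 4·3. Therefore 4 | h(k+1).
By the principle of mathematical induction, the result holds for all r ≥ 1.
Therefore the largest such d is 4.

d = 4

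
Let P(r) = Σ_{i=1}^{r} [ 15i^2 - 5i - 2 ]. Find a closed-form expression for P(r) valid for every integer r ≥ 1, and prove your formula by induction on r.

P(r) = r(5r^2 + 5r - 2)

We claim P(r) = r(5r^2 + 5r - 2) for all r ≥ 1.
Base step (r = 1): P(1) = 8, and the closed form gives 8. They agree.
For the inductive step, assume it holds for an arbitrary i ≥ 1, so P(i) = i(5i^2 + 5i - 2).
Then P(i+1) = P(i) + (15i^2 + 25i + 8) = (i(5i^2 + 5i - 2)) + (15i^2 + 25i + 8).
Simplifying, P(i+1) = (i + 1)(5i^2 + 15i + 8) = (i+1)(5(i+1)^2 + 5(i+1) - 2),
which is the closed form with r = i+1.
This completes the induction.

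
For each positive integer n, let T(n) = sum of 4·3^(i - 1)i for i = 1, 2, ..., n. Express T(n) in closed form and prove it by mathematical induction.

T(n) = 3^n(2n - 1) + 1

We claim T(n) = 3^n(2n - 1) + 1 for all n ≥ 1.
For the base case n = 1: T(1) = 4, and the closed form gives 4. They agree.
For the inductive step, assume it holds for an arbitrary i ≥ 1, so T(i) = 3^i(2i - 1) + 1.
Then T(i+1) = T(i) + (4·3^i(i + 1)) = (3^i(2i - 1) + 1) + (4·3^i(i + 1)).
Simplifying, T(i+1) = 6·3^i·i + 3·3^i + 1 = 3^(i+1)(2(i+1) - 1) + 1,
which is the closed form with n = i+1.
This completes the induction.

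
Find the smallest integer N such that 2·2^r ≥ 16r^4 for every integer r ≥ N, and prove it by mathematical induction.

N = 21

At r = 20: 2097152 < 2560000, so the inequality fails and N ≥ 21. We prove 2·2^r ≥ 16r^4 for all r ≥ 21.
Base case (r = 21): 2·2^r = 4194304 and 16r^4 = 3111696, so 4194304 ≥ 3111696.
Inductive step: suppose the statement holds for some j ≥ 21, so 2·2^j ≥ 16j^4.
Then 2·2^(j + 1) = 2·(2·2^j) ≥ 2·(16j^4).
Also, for j ≥ 21 we have 2·(16j^4) ≥ 16(j+1)^4, since 2 ≥ (1 + 1/j)^4 for all j ≥ 21.
Combining, 2·2^(j + 1) ≥ 16(j+1)^4.
By the principle of mathematical induction, the result holds for all r ≥ 21.
Hence the smallest such N is 21.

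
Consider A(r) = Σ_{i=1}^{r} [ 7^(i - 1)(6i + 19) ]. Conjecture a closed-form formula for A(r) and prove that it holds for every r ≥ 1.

A(r) = 7^r(r + 3) - 3

We claim A(r) = 7^r(r + 3) - 3 for all r ≥ 1.
Base case (r = 1): A(1) = 25, and the closed form gives 25. They agree.
For the inductive step, assume it holds for an arbitrary i ≥ 1, so A(i) = 7^i(i + 3) - 3.
Then A(i+1) = A(i) + (7^i(6i + 25)) = (7^i(i + 3) - 3) + (7^i(6i + 25)).
Simplifying, A(i+1) = 7·7^i·i + 28·7^i - 3 = 7^(i+1)((i+1) + 3) - 3,
which is the closed form with r = i+1.
This completes the induction.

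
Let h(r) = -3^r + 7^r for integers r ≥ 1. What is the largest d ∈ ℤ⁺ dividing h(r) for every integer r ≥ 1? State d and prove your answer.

d = 4

Computing the first values: h(1) = 4 and h(2) = 40; gcd(4, 40) = 4, so d ≤ 4.
We prove 4 | -3^r + 7^r for all r ≥ 1 by induction on r.
Base step (r = 1): h(1) = 4 = 4·(1), so 4 | h(1).
Inductive step: suppose the statement holds for some i ≥ 1, i.e. 4 | h(i). Then
7^{i+1} − 3^{i+1} = 7·7^i − 3·3^i = 7·(7^i − 3^i) + (4)·3^i. The first term is divisible by 4 by the inductive hypothesis, and the second term (4)·3^i is divisible by 4 since 4 | 4. Hence 4 | h(i+1).
By induction, the statement is established for all r ≥ 1.
Therefore the largest such d is 4.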